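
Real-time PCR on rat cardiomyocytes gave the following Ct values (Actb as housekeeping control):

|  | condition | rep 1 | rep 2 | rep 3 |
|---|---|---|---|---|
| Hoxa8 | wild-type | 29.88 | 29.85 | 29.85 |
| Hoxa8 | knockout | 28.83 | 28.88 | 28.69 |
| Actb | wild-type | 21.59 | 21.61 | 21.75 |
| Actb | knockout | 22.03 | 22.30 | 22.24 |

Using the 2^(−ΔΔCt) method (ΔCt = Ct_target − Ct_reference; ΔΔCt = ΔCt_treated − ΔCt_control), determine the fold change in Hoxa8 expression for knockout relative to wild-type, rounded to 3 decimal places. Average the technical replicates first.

3.031

Mean Ct: Hoxa8 wild-type 29.860; Hoxa8 knockout 28.800; Actb wild-type 21.650; Actb knockout 22.190
ΔCt(wild-type) = 29.860 − 21.650 = 8.210
ΔCt(knockout) = 28.800 − 22.190 = 6.610
ΔΔCt = 6.610 − 8.210 = -1.600
Fold change = 2^(−(-1.600)) = 2^1.600 = 3.0314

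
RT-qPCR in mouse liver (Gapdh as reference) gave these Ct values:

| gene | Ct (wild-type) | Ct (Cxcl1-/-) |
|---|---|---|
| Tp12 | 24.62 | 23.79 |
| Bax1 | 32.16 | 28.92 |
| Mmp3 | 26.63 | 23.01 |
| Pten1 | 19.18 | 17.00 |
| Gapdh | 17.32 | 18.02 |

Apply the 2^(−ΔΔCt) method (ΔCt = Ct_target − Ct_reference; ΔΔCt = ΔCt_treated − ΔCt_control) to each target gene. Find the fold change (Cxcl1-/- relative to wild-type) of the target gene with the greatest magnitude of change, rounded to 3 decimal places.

19.973

Tp12: ΔΔCt = (23.79−18.02) − (24.62−17.32) = 5.77 − 7.30 = -1.53; fold change = 2^1.53 = 2.888
Bax1: ΔΔCt = (28.92−18.02) − (32.16−17.32) = 10.90 − 14.84 = -3.94; fold change = 2^3.94 = 15.348
Mmp3: ΔΔCt = (23.01−18.02) − (26.63−17.32) = 4.99 − 9.31 = -4.32; fold change = 2^4.32 = 19.973
Pten1: ΔΔCt = (17.00−18.02) − (19.18−17.32) = -1.02 − 1.86 = -2.88; fold change = 2^2.88 = 7.362
Mmp3 has the largest |ΔΔCt| = 4.32.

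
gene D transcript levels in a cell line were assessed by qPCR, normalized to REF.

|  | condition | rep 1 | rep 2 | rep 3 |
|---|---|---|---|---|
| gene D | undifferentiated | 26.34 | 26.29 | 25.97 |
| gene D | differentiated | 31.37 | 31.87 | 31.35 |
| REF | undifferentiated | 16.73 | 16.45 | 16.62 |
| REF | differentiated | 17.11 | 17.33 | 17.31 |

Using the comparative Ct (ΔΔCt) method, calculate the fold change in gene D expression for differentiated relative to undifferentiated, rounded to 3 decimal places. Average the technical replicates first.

0.039

Mean Ct: gene D undifferentiated 26.200; gene D differentiated 31.530; REF undifferentiated 16.600; REF differentiated 17.250
ΔCt(undifferentiated) = 26.200 − 16.600 = 9.600
ΔCt(differentiated) = 31.530 − 17.250 = 14.280
ΔΔCt = 14.280 − 9.600 = 4.680
Fold change = 2^(−4.680) = 0.0390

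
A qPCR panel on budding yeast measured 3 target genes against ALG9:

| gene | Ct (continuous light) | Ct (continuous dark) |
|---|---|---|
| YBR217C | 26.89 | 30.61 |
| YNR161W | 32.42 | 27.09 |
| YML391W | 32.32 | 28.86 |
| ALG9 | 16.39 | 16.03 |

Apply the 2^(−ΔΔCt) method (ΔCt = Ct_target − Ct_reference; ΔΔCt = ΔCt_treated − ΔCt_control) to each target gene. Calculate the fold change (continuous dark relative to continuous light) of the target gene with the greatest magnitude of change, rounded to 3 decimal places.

31.341

YBR217C: ΔΔCt = (30.61−16.03) − (26.89−16.39) = 14.58 − 10.50 = 4.08; fold change = 2^-4.08 = 0.059
YNR161W: ΔΔCt = (27.09−16.03) − (32.42−16.39) = 11.06 − 16.03 = -4.97; fold change = 2^4.97 = 31.341
YML391W: ΔΔCt = (28.86−16.03) − (32.32−16.39) = 12.83 − 15.93 = -3.10; fold change = 2^3.10 = 8.574
YNR161W has the largest |ΔΔCt| = 4.97.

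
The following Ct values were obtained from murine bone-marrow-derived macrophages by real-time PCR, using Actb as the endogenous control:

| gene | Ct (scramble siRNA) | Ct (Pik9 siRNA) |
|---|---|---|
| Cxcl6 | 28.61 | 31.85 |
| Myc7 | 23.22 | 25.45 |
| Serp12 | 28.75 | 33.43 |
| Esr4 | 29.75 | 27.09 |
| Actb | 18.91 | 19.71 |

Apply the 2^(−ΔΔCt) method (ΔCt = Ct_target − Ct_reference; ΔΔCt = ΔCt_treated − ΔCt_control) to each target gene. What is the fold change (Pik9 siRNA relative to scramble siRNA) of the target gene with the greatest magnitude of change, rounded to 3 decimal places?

0.068

Cxcl6: ΔΔCt = (31.85−19.71) − (28.61−18.91) = 12.14 − 9.70 = 2.44; fold change = 2^-2.44 = 0.184
Myc7: ΔΔCt = (25.45−19.71) − (23.22−18.91) = 5.74 − 4.31 = 1.43; fold change = 2^-1.43 = 0.371
Serp12: ΔΔCt = (33.43−19.71) − (28.75−18.91) = 13.72 − 9.84 = 3.88; fold change = 2^-3.88 = 0.068
Esr4: ΔΔCt = (27.09−19.71) − (29.75−18.91) = 7.38 − 10.84 = -3.46; fold change = 2^3.46 = 11.004
Serp12 has the largest |ΔΔCt| = 3.88.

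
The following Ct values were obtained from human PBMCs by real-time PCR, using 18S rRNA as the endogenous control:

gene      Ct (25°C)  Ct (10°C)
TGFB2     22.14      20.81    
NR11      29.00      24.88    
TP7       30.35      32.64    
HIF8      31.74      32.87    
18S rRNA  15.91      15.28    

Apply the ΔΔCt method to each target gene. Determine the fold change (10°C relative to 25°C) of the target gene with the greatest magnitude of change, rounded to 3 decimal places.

TGFB2: ΔΔCt = (20.81−15.28) − (22.14−15.91) = 5.53 − 6.23 = -0.70; fold change = 2^0.70 = 1.625
NR11: ΔΔCt = (24.88−15.28) − (29.00−15.91) = 9.60 − 13.09 = -3.49; fold change = 2^3.49 = 11.236
TP7: ΔΔCt = (32.64−15.28) − (30.35−15.91) = 17.36 − 14.44 = 2.92; fold change = 2^-2.92 = 0.132
HIF8: ΔΔCt = (32.87−15.28) − (31.74−15.91) = 17.59 − 15.83 = 1.76; fold change = 2^-1.76 = 0.295
NR11 has the largest |ΔΔCt| = 3.49.

11.236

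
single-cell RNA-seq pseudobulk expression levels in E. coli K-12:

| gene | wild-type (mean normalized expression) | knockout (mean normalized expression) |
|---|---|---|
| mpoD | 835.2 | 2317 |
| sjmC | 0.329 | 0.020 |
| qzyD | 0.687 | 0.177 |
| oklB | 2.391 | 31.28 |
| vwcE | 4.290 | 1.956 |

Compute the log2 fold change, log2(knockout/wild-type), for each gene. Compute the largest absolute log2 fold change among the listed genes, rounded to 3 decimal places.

4.040

log2(2317/835.2) = 1.472  (mpoD)
log2(0.020/0.329) = -4.040  (sjmC)
log2(0.177/0.687) = -1.957  (qzyD)
log2(31.28/2.391) = 3.710  (oklB)
log2(1.956/4.290) = -1.133  (vwcE)
The largest magnitude belongs to sjmC.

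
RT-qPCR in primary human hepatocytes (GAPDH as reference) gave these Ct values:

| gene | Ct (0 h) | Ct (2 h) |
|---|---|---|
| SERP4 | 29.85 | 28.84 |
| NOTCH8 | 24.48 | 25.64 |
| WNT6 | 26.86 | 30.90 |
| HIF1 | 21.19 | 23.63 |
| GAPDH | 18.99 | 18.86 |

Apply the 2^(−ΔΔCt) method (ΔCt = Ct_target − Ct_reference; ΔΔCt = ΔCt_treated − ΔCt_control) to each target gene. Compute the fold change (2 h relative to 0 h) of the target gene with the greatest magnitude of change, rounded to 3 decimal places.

SERP4: ΔΔCt = (28.84−18.86) − (29.85−18.99) = 9.98 − 10.86 = -0.88; fold change = 2^0.88 = 1.840
NOTCH8: ΔΔCt = (25.64−18.86) − (24.48−18.99) = 6.78 − 5.49 = 1.29; fold change = 2^-1.29 = 0.409
WNT6: ΔΔCt = (30.90−18.86) − (26.86−18.99) = 12.04 − 7.87 = 4.17; fold change = 2^-4.17 = 0.056
HIF1: ΔΔCt = (23.63−18.86) − (21.19−18.99) = 4.77 − 2.20 = 2.57; fold change = 2^-2.57 = 0.168
WNT6 has the largest |ΔΔCt| = 4.17.

0.056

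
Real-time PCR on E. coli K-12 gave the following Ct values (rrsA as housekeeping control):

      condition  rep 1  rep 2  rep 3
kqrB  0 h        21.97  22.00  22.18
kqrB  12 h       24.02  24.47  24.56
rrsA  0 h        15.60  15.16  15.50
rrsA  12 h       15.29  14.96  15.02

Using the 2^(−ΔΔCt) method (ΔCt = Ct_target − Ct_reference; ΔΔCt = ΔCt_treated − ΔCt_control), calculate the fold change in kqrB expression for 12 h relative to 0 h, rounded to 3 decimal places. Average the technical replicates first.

0.162

Mean Ct: kqrB 0 h 22.050; kqrB 12 h 24.350; rrsA 0 h 15.420; rrsA 12 h 15.090
ΔCt(0 h) = 22.050 − 15.420 = 6.630
ΔCt(12 h) = 24.350 − 15.090 = 9.260
ΔΔCt = 9.260 − 6.630 = 2.630
Fold change = 2^(−2.630) = 0.1615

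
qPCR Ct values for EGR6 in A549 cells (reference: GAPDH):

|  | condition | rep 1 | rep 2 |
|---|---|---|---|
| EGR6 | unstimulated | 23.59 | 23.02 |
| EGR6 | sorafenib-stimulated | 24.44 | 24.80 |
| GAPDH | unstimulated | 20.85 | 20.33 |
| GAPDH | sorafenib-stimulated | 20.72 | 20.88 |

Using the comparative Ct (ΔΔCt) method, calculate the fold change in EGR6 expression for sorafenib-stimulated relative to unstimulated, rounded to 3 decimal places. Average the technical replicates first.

0.465

Mean Ct: EGR6 unstimulated 23.305; EGR6 sorafenib-stimulated 24.620; GAPDH unstimulated 20.590; GAPDH sorafenib-stimulated 20.800
ΔCt(unstimulated) = 23.305 − 20.590 = 2.715
ΔCt(sorafenib-stimulated) = 24.620 − 20.800 = 3.820
ΔΔCt = 3.820 − 2.715 = 1.105
Fold change = 2^(−1.105) = 0.4649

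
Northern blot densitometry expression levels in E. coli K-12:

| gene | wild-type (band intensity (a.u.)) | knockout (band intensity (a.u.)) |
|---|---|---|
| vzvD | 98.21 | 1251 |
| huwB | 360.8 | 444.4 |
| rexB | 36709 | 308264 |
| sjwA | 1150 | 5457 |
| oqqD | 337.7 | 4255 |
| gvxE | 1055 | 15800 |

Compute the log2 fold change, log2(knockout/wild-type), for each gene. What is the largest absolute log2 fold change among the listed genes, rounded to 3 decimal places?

log2(1251/98.21) = 3.671  (vzvD)
log2(444.4/360.8) = 0.301  (huwB)
log2(308264/36709) = 3.070  (rexB)
log2(5457/1150) = 2.246  (sjwA)
log2(4255/337.7) = 3.655  (oqqD)
log2(15800/1055) = 3.905  (gvxE)
The largest magnitude belongs to gvxE.

3.905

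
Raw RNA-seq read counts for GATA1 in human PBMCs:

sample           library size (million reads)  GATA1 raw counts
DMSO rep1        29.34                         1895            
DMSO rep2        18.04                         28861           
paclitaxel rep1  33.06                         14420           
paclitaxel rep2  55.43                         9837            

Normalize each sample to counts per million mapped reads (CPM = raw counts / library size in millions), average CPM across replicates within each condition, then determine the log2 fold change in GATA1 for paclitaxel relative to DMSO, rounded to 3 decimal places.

CPM(DMSO rep1) = 1895 / 29.34 = 64.5876
CPM(DMSO rep2) = 28861 / 18.04 = 1599.8337
CPM(paclitaxel rep1) = 14420 / 33.06 = 436.1766
CPM(paclitaxel rep2) = 9837 / 55.43 = 177.4671
mean CPM(DMSO) = 832.2106; mean CPM(paclitaxel) = 306.8219
Fold change = 306.8219 / 832.2106 = 0.36868
log2(0.36868) = -1.4395

-1.440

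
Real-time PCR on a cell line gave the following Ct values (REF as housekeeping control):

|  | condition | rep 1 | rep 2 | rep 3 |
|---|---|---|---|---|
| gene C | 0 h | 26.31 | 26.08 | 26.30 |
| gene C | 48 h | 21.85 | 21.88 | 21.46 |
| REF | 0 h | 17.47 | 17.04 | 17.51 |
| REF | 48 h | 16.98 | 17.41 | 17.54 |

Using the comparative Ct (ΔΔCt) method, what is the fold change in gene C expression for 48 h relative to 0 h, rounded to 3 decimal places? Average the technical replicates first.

Mean Ct: gene C 0 h 26.230; gene C 48 h 21.730; REF 0 h 17.340; REF 48 h 17.310
ΔCt(0 h) = 26.230 − 17.340 = 8.890
ΔCt(48 h) = 21.730 − 17.310 = 4.420
ΔΔCt = 4.420 − 8.890 = -4.470
Fold change = 2^(−(-4.470)) = 2^4.470 = 22.1618

22.162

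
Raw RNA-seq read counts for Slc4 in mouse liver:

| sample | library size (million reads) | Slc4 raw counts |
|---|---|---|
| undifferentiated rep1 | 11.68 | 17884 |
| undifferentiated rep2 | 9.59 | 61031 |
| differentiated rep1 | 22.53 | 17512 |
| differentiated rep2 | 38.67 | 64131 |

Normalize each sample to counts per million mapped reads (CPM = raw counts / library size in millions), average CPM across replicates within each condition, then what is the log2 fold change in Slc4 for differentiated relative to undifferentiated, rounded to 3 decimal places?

CPM(undifferentiated rep1) = 17884 / 11.68 = 1531.1644
CPM(undifferentiated rep2) = 61031 / 9.59 = 6364.0250
CPM(differentiated rep1) = 17512 / 22.53 = 777.2747
CPM(differentiated rep2) = 64131 / 38.67 = 1658.4174
mean CPM(undifferentiated) = 3947.5947; mean CPM(differentiated) = 1217.8461
Fold change = 1217.8461 / 3947.5947 = 0.30850
log2(0.30850) = -1.6966

-1.697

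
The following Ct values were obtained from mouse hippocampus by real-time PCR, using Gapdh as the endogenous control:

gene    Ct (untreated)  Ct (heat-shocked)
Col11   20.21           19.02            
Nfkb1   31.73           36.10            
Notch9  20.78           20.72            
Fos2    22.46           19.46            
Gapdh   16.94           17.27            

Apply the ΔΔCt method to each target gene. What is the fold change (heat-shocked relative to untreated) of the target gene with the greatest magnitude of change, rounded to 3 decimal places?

0.061

Col11: ΔΔCt = (19.02−17.27) − (20.21−16.94) = 1.75 − 3.27 = -1.52; fold change = 2^1.52 = 2.868
Nfkb1: ΔΔCt = (36.10−17.27) − (31.73−16.94) = 18.83 − 14.79 = 4.04; fold change = 2^-4.04 = 0.061
Notch9: ΔΔCt = (20.72−17.27) − (20.78−16.94) = 3.45 − 3.84 = -0.39; fold change = 2^0.39 = 1.310
Fos2: ΔΔCt = (19.46−17.27) − (22.46−16.94) = 2.19 − 5.52 = -3.33; fold change = 2^3.33 = 10.056
Nfkb1 has the largest |ΔΔCt| = 4.04.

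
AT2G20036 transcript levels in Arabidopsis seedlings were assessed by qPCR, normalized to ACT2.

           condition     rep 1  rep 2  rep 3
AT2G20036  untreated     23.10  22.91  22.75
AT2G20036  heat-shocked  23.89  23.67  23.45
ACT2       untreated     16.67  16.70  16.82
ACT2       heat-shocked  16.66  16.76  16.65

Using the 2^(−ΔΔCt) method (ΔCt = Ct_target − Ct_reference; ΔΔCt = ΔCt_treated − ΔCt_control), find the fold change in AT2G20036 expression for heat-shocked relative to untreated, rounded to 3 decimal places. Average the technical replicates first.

Mean Ct: AT2G20036 untreated 22.920; AT2G20036 heat-shocked 23.670; ACT2 untreated 16.730; ACT2 heat-shocked 16.690
ΔCt(untreated) = 22.920 − 16.730 = 6.190
ΔCt(heat-shocked) = 23.670 − 16.690 = 6.980
ΔΔCt = 6.980 − 6.190 = 0.790
Fold change = 2^(−0.790) = 0.5783

0.578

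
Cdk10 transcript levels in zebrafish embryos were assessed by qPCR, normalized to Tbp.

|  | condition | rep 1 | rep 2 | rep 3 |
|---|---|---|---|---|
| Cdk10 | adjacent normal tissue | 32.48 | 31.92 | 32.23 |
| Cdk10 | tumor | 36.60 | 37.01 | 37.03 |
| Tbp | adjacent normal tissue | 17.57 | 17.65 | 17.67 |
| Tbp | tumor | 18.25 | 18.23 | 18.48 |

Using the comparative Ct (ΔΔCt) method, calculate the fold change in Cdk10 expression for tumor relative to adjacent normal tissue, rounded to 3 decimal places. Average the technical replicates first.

0.063

Mean Ct: Cdk10 adjacent normal tissue 32.210; Cdk10 tumor 36.880; Tbp adjacent normal tissue 17.630; Tbp tumor 18.320
ΔCt(adjacent normal tissue) = 32.210 − 17.630 = 14.580
ΔCt(tumor) = 36.880 − 18.320 = 18.560
ΔΔCt = 18.560 − 14.580 = 3.980
Fold change = 2^(−3.980) = 0.0634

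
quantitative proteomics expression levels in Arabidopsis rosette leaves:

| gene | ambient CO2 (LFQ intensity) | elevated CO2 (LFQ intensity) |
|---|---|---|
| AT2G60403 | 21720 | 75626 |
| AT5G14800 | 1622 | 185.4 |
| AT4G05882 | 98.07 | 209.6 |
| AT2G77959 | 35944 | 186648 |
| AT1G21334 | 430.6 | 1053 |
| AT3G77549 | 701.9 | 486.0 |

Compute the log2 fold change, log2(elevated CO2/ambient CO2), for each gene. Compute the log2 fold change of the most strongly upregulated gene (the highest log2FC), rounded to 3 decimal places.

2.376

log2(75626/21720) = 1.800  (AT2G60403)
log2(185.4/1622) = -3.129  (AT5G14800)
log2(209.6/98.07) = 1.096  (AT4G05882)
log2(186648/35944) = 2.376  (AT2G77959)
log2(1053/430.6) = 1.290  (AT1G21334)
log2(486.0/701.9) = -0.530  (AT3G77549)
AT2G77959 is most strongly upregulated.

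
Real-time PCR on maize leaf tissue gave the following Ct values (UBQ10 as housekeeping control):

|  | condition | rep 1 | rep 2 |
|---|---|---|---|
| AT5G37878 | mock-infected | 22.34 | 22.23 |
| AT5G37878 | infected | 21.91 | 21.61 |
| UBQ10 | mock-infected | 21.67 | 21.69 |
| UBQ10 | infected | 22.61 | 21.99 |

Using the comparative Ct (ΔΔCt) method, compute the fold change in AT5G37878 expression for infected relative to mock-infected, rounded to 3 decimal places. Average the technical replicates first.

2.211

Mean Ct: AT5G37878 mock-infected 22.285; AT5G37878 infected 21.760; UBQ10 mock-infected 21.680; UBQ10 infected 22.300
ΔCt(mock-infected) = 22.285 − 21.680 = 0.605
ΔCt(infected) = 21.760 − 22.300 = -0.540
ΔΔCt = -0.540 − 0.605 = -1.145
Fold change = 2^(−(-1.145)) = 2^1.145 = 2.2115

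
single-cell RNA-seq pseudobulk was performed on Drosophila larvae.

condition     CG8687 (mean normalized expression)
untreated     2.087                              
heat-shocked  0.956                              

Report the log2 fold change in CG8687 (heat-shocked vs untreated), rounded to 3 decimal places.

Fold change = 0.956 / 2.087 = 0.4581
log2(0.4581) = -1.1263

-1.126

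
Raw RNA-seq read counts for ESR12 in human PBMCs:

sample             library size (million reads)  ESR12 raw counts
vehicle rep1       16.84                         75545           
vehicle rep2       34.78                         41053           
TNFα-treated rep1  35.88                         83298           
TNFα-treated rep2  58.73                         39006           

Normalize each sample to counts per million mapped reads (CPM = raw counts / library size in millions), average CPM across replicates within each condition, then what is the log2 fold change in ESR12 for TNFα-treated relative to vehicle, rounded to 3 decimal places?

-0.924

CPM(vehicle rep1) = 75545 / 16.84 = 4486.0451
CPM(vehicle rep2) = 41053 / 34.78 = 1180.3623
CPM(TNFα-treated rep1) = 83298 / 35.88 = 2321.5719
CPM(TNFα-treated rep2) = 39006 / 58.73 = 664.1580
mean CPM(vehicle) = 2833.2037; mean CPM(TNFα-treated) = 1492.8650
Fold change = 1492.8650 / 2833.2037 = 0.52692
log2(0.52692) = -0.9244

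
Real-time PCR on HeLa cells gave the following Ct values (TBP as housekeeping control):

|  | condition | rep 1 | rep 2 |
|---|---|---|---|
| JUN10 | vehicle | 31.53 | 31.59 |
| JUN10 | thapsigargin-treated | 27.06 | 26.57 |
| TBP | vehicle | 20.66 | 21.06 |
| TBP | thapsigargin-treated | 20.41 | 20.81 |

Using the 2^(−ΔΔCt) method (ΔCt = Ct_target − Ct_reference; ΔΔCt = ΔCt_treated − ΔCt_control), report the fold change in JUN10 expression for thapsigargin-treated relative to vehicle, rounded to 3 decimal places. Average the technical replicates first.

Mean Ct: JUN10 vehicle 31.560; JUN10 thapsigargin-treated 26.815; TBP vehicle 20.860; TBP thapsigargin-treated 20.610
ΔCt(vehicle) = 31.560 − 20.860 = 10.700
ΔCt(thapsigargin-treated) = 26.815 − 20.610 = 6.205
ΔΔCt = 6.205 − 10.700 = -4.495
Fold change = 2^(−(-4.495)) = 2^4.495 = 22.5491

22.549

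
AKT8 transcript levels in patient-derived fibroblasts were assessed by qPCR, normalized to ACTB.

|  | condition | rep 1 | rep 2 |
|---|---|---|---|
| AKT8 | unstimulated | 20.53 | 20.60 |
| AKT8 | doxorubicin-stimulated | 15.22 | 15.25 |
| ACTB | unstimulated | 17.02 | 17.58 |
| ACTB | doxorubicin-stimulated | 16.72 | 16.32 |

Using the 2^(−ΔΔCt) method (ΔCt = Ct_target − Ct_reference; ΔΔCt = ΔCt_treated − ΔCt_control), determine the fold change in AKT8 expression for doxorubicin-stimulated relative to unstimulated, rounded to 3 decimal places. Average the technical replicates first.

Mean Ct: AKT8 unstimulated 20.565; AKT8 doxorubicin-stimulated 15.235; ACTB unstimulated 17.300; ACTB doxorubicin-stimulated 16.520
ΔCt(unstimulated) = 20.565 − 17.300 = 3.265
ΔCt(doxorubicin-stimulated) = 15.235 − 16.520 = -1.285
ΔΔCt = -1.285 − 3.265 = -4.550
Fold change = 2^(−(-4.550)) = 2^4.550 = 23.4254

23.425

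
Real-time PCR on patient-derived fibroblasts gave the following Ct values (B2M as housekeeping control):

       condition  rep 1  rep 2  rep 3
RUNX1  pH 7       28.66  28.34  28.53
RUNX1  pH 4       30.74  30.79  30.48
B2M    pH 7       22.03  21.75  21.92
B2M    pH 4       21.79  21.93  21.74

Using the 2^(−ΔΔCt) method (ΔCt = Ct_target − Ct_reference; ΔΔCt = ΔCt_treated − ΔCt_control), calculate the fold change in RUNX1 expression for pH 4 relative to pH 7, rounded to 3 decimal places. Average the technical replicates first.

Mean Ct: RUNX1 pH 7 28.510; RUNX1 pH 4 30.670; B2M pH 7 21.900; B2M pH 4 21.820
ΔCt(pH 7) = 28.510 − 21.900 = 6.610
ΔCt(pH 4) = 30.670 − 21.820 = 8.850
ΔΔCt = 8.850 − 6.610 = 2.240
Fold change = 2^(−2.240) = 0.2117

0.212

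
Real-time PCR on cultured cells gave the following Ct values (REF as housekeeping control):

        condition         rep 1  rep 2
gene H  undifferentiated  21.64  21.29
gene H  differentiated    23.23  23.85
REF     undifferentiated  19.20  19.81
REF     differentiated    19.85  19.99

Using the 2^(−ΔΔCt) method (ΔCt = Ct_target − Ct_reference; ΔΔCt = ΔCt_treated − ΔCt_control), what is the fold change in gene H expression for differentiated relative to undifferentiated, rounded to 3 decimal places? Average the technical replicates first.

Mean Ct: gene H undifferentiated 21.465; gene H differentiated 23.540; REF undifferentiated 19.505; REF differentiated 19.920
ΔCt(undifferentiated) = 21.465 − 19.505 = 1.960
ΔCt(differentiated) = 23.540 − 19.920 = 3.620
ΔΔCt = 3.620 − 1.960 = 1.660
Fold change = 2^(−1.660) = 0.3164

0.316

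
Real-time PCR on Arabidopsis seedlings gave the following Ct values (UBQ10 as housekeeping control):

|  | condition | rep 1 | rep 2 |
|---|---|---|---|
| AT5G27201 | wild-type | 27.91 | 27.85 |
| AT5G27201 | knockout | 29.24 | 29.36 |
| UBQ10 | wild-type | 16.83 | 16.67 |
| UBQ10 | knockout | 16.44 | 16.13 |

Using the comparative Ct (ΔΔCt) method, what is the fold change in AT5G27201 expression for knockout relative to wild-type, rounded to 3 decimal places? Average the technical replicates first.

0.271

Mean Ct: AT5G27201 wild-type 27.880; AT5G27201 knockout 29.300; UBQ10 wild-type 16.750; UBQ10 knockout 16.285
ΔCt(wild-type) = 27.880 − 16.750 = 11.130
ΔCt(knockout) = 29.300 − 16.285 = 13.015
ΔΔCt = 13.015 − 11.130 = 1.885
Fold change = 2^(−1.885) = 0.2707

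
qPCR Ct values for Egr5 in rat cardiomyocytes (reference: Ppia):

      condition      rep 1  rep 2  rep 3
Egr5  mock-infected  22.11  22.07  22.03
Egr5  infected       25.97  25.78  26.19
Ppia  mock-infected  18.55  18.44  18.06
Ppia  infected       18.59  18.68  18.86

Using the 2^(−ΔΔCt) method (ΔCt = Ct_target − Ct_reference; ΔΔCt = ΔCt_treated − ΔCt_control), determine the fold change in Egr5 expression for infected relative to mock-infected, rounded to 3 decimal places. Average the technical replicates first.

Mean Ct: Egr5 mock-infected 22.070; Egr5 infected 25.980; Ppia mock-infected 18.350; Ppia infected 18.710
ΔCt(mock-infected) = 22.070 − 18.350 = 3.720
ΔCt(infected) = 25.980 − 18.710 = 7.270
ΔΔCt = 7.270 − 3.720 = 3.550
Fold change = 2^(−3.550) = 0.0854

0.085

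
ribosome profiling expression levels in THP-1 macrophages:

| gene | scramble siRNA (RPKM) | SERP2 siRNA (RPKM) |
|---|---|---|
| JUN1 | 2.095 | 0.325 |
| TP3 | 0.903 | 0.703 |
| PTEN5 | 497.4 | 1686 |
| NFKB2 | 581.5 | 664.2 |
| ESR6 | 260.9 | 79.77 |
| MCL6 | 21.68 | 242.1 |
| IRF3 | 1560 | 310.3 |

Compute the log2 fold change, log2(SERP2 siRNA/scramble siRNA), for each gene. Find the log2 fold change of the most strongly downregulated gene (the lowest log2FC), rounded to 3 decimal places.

-2.688

log2(0.325/2.095) = -2.688  (JUN1)
log2(0.703/0.903) = -0.361  (TP3)
log2(1686/497.4) = 1.761  (PTEN5)
log2(664.2/581.5) = 0.192  (NFKB2)
log2(79.77/260.9) = -1.710  (ESR6)
log2(242.1/21.68) = 3.481  (MCL6)
log2(310.3/1560) = -2.330  (IRF3)
JUN1 is most strongly downregulated.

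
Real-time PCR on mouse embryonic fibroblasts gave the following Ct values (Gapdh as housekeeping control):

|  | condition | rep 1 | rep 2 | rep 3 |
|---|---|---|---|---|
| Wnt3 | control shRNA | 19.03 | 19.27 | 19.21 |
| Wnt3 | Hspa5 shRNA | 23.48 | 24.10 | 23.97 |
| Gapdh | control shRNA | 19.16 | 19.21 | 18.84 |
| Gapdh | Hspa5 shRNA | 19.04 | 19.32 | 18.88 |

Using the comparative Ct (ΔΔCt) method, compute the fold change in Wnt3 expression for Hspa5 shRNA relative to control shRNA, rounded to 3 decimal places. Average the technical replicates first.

0.039

Mean Ct: Wnt3 control shRNA 19.170; Wnt3 Hspa5 shRNA 23.850; Gapdh control shRNA 19.070; Gapdh Hspa5 shRNA 19.080
ΔCt(control shRNA) = 19.170 − 19.070 = 0.100
ΔCt(Hspa5 shRNA) = 23.850 − 19.080 = 4.770
ΔΔCt = 4.770 − 0.100 = 4.670
Fold change = 2^(−4.670) = 0.0393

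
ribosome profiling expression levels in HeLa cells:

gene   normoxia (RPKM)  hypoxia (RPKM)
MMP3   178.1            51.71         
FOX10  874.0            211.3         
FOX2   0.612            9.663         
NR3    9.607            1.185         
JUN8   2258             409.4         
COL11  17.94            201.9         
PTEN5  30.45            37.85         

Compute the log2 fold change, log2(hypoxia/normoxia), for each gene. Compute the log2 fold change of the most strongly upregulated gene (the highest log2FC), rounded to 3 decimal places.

3.981

log2(51.71/178.1) = -1.784  (MMP3)
log2(211.3/874.0) = -2.048  (FOX10)
log2(9.663/0.612) = 3.981  (FOX2)
log2(1.185/9.607) = -3.019  (NR3)
log2(409.4/2258) = -2.463  (JUN8)
log2(201.9/17.94) = 3.492  (COL11)
log2(37.85/30.45) = 0.314  (PTEN5)
FOX2 is most strongly upregulated.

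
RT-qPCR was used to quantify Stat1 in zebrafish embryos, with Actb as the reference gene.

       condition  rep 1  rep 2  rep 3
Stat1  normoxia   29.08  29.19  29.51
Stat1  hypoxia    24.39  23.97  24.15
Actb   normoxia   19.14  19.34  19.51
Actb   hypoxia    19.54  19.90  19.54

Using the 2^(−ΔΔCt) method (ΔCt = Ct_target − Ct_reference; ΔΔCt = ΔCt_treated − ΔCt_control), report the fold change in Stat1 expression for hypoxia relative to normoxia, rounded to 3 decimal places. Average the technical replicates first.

Mean Ct: Stat1 normoxia 29.260; Stat1 hypoxia 24.170; Actb normoxia 19.330; Actb hypoxia 19.660
ΔCt(normoxia) = 29.260 − 19.330 = 9.930
ΔCt(hypoxia) = 24.170 − 19.660 = 4.510
ΔΔCt = 4.510 − 9.930 = -5.420
Fold change = 2^(−(-5.420)) = 2^5.420 = 42.8137

42.814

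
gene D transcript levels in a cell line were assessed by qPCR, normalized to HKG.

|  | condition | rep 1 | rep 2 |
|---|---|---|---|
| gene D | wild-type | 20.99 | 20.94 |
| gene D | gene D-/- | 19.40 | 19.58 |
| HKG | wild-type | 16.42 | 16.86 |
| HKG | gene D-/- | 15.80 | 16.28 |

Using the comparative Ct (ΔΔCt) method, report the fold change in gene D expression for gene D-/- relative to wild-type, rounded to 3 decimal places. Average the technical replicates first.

Mean Ct: gene D wild-type 20.965; gene D gene D-/- 19.490; HKG wild-type 16.640; HKG gene D-/- 16.040
ΔCt(wild-type) = 20.965 − 16.640 = 4.325
ΔCt(gene D-/-) = 19.490 − 16.040 = 3.450
ΔΔCt = 3.450 − 4.325 = -0.875
Fold change = 2^(−(-0.875)) = 2^0.875 = 1.8340

1.834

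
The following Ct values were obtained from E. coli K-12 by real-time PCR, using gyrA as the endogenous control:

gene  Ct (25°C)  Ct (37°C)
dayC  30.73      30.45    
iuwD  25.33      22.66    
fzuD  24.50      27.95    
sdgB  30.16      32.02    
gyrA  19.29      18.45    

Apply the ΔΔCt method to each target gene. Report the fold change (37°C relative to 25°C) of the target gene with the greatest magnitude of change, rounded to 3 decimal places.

dayC: ΔΔCt = (30.45−18.45) − (30.73−19.29) = 12.00 − 11.44 = 0.56; fold change = 2^-0.56 = 0.678
iuwD: ΔΔCt = (22.66−18.45) − (25.33−19.29) = 4.21 − 6.04 = -1.83; fold change = 2^1.83 = 3.555
fzuD: ΔΔCt = (27.95−18.45) − (24.50−19.29) = 9.50 − 5.21 = 4.29; fold change = 2^-4.29 = 0.051
sdgB: ΔΔCt = (32.02−18.45) − (30.16−19.29) = 13.57 − 10.87 = 2.70; fold change = 2^-2.70 = 0.154
fzuD has the largest |ΔΔCt| = 4.29.

0.051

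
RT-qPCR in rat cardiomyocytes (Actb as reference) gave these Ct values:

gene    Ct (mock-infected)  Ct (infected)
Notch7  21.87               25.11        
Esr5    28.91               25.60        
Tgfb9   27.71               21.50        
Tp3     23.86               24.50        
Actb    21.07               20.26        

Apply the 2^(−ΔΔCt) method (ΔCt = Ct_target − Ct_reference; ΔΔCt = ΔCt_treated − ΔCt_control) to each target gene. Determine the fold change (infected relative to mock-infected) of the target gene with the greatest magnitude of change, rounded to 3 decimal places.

42.224

Notch7: ΔΔCt = (25.11−20.26) − (21.87−21.07) = 4.85 − 0.80 = 4.05; fold change = 2^-4.05 = 0.060
Esr5: ΔΔCt = (25.60−20.26) − (28.91−21.07) = 5.34 − 7.84 = -2.50; fold change = 2^2.50 = 5.657
Tgfb9: ΔΔCt = (21.50−20.26) − (27.71−21.07) = 1.24 − 6.64 = -5.40; fold change = 2^5.40 = 42.224
Tp3: ΔΔCt = (24.50−20.26) − (23.86−21.07) = 4.24 − 2.79 = 1.45; fold change = 2^-1.45 = 0.366
Tgfb9 has the largest |ΔΔCt| = 5.40.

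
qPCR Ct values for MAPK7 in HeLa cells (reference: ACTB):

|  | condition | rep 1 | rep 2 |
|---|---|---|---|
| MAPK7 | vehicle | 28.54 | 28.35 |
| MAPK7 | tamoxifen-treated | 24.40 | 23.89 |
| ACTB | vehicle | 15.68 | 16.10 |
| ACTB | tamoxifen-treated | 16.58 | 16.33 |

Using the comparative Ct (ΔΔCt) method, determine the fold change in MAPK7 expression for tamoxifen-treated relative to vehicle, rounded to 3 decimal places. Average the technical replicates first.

Mean Ct: MAPK7 vehicle 28.445; MAPK7 tamoxifen-treated 24.145; ACTB vehicle 15.890; ACTB tamoxifen-treated 16.455
ΔCt(vehicle) = 28.445 − 15.890 = 12.555
ΔCt(tamoxifen-treated) = 24.145 − 16.455 = 7.690
ΔΔCt = 7.690 − 12.555 = -4.865
Fold change = 2^(−(-4.865)) = 2^4.865 = 29.1414

29.141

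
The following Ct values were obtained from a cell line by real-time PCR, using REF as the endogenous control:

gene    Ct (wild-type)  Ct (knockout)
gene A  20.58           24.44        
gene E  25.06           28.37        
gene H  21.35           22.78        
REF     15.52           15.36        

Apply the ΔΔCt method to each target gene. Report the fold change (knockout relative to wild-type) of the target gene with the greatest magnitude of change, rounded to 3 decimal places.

0.062

gene A: ΔΔCt = (24.44−15.36) − (20.58−15.52) = 9.08 − 5.06 = 4.02; fold change = 2^-4.02 = 0.062
gene E: ΔΔCt = (28.37−15.36) − (25.06−15.52) = 13.01 − 9.54 = 3.47; fold change = 2^-3.47 = 0.090
gene H: ΔΔCt = (22.78−15.36) − (21.35−15.52) = 7.42 − 5.83 = 1.59; fold change = 2^-1.59 = 0.332
gene A has the largest |ΔΔCt| = 4.02.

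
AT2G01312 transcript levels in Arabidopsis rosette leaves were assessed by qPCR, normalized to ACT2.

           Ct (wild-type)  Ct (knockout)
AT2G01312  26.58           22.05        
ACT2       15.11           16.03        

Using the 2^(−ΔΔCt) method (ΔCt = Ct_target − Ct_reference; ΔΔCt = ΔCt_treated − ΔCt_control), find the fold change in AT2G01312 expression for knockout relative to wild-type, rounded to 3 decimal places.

43.713

ΔCt(wild-type) = 26.580 − 15.110 = 11.470
ΔCt(knockout) = 22.050 − 16.030 = 6.020
ΔΔCt = 6.020 − 11.470 = -5.450
Fold change = 2^(−(-5.450)) = 2^5.450 = 43.7133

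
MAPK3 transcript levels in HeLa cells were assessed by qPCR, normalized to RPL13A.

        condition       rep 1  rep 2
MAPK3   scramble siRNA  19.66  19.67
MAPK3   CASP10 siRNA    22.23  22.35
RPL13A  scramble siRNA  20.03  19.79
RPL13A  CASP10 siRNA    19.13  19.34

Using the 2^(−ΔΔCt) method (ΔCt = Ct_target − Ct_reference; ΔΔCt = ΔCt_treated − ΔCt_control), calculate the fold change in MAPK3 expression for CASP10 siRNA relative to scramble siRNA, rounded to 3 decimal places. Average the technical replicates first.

Mean Ct: MAPK3 scramble siRNA 19.665; MAPK3 CASP10 siRNA 22.290; RPL13A scramble siRNA 19.910; RPL13A CASP10 siRNA 19.235
ΔCt(scramble siRNA) = 19.665 − 19.910 = -0.245
ΔCt(CASP10 siRNA) = 22.290 − 19.235 = 3.055
ΔΔCt = 3.055 − (-0.245) = 3.300
Fold change = 2^(−3.300) = 0.1015

0.102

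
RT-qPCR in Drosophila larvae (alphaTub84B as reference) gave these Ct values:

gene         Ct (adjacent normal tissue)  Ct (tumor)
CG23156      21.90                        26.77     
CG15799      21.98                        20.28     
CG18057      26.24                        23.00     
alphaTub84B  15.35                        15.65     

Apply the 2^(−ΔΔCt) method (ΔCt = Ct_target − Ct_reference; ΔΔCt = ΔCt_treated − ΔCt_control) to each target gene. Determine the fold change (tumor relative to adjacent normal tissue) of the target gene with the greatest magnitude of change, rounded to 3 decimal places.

0.042

CG23156: ΔΔCt = (26.77−15.65) − (21.90−15.35) = 11.12 − 6.55 = 4.57; fold change = 2^-4.57 = 0.042
CG15799: ΔΔCt = (20.28−15.65) − (21.98−15.35) = 4.63 − 6.63 = -2.00; fold change = 2^2.00 = 4.000
CG18057: ΔΔCt = (23.00−15.65) − (26.24−15.35) = 7.35 − 10.89 = -3.54; fold change = 2^3.54 = 11.632
CG23156 has the largest |ΔΔCt| = 4.57.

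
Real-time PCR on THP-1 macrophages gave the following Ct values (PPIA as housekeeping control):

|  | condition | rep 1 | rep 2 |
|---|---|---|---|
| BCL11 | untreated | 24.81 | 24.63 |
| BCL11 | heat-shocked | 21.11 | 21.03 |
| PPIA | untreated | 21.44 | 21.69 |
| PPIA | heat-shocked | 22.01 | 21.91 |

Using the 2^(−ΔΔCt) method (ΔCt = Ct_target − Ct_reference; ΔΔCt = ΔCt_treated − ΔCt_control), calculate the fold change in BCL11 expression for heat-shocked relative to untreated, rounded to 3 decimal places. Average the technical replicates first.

16.507

Mean Ct: BCL11 untreated 24.720; BCL11 heat-shocked 21.070; PPIA untreated 21.565; PPIA heat-shocked 21.960
ΔCt(untreated) = 24.720 − 21.565 = 3.155
ΔCt(heat-shocked) = 21.070 − 21.960 = -0.890
ΔΔCt = -0.890 − 3.155 = -4.045
Fold change = 2^(−(-4.045)) = 2^4.045 = 16.5069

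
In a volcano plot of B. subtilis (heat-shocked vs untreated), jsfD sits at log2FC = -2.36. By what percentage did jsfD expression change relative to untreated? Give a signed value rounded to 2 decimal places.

Fold change = 2^(-2.36) = 0.1948
Percent change = (FC − 1) × 100% = (0.1948 − 1) × 100 = -80.52%

-80.52%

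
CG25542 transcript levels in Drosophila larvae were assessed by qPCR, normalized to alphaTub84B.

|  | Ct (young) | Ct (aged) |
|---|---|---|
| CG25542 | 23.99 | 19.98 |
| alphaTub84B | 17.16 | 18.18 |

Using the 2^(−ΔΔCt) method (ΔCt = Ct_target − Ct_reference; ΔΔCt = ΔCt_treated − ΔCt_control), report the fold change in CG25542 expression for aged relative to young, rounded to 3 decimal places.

32.672

ΔCt(young) = 23.990 − 17.160 = 6.830
ΔCt(aged) = 19.980 − 18.180 = 1.800
ΔΔCt = 1.800 − 6.830 = -5.030
Fold change = 2^(−(-5.030)) = 2^5.030 = 32.6724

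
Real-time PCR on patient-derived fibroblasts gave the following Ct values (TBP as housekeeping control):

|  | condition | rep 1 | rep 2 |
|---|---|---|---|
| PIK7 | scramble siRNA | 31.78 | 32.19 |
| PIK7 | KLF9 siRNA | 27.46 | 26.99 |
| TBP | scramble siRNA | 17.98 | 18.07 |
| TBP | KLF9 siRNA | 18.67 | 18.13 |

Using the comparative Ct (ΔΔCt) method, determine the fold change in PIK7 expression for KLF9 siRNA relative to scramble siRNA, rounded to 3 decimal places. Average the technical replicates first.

35.139

Mean Ct: PIK7 scramble siRNA 31.985; PIK7 KLF9 siRNA 27.225; TBP scramble siRNA 18.025; TBP KLF9 siRNA 18.400
ΔCt(scramble siRNA) = 31.985 − 18.025 = 13.960
ΔCt(KLF9 siRNA) = 27.225 − 18.400 = 8.825
ΔΔCt = 8.825 − 13.960 = -5.135
Fold change = 2^(−(-5.135)) = 2^5.135 = 35.1390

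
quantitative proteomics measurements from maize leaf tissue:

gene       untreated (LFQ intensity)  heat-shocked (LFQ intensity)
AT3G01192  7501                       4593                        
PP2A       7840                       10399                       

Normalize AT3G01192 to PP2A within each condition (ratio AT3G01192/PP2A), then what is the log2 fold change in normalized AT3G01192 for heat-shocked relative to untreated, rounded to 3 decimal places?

-1.115

AT3G01192/PP2A (untreated) = 7501 / 7840 = 0.95676
AT3G01192/PP2A (heat-shocked) = 4593 / 10399 = 0.44168
Fold change = 0.44168 / 0.95676 = 0.4616
log2(0.4616) = -1.1152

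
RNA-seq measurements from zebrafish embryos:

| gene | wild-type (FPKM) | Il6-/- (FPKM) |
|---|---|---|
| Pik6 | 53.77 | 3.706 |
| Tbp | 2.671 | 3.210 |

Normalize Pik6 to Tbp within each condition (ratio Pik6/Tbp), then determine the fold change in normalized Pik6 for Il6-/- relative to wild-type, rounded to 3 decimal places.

Pik6/Tbp (wild-type) = 53.77 / 2.671 = 20.131
Pik6/Tbp (Il6-/-) = 3.706 / 3.210 = 1.1545
Fold change = 1.1545 / 20.131 = 0.0574

0.057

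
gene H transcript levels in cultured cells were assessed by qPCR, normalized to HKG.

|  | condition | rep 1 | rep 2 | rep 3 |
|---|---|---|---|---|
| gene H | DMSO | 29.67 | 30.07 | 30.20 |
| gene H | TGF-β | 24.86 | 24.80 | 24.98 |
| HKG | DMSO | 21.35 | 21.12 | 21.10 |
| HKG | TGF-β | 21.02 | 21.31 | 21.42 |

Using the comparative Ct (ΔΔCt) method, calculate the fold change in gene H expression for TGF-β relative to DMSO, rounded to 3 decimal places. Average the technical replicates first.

35.753

Mean Ct: gene H DMSO 29.980; gene H TGF-β 24.880; HKG DMSO 21.190; HKG TGF-β 21.250
ΔCt(DMSO) = 29.980 − 21.190 = 8.790
ΔCt(TGF-β) = 24.880 − 21.250 = 3.630
ΔΔCt = 3.630 − 8.790 = -5.160
Fold change = 2^(−(-5.160)) = 2^5.160 = 35.7532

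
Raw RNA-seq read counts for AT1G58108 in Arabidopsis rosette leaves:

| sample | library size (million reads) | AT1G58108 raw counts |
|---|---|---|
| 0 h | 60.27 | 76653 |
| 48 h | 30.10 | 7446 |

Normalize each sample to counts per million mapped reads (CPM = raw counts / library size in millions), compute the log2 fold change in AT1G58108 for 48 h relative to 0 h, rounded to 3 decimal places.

CPM(0 h) = 76653 / 60.27 = 1271.8268
CPM(48 h) = 7446 / 30.10 = 247.3754
Fold change = 247.3754 / 1271.8268 = 0.19450
log2(0.19450) = -2.3621

-2.362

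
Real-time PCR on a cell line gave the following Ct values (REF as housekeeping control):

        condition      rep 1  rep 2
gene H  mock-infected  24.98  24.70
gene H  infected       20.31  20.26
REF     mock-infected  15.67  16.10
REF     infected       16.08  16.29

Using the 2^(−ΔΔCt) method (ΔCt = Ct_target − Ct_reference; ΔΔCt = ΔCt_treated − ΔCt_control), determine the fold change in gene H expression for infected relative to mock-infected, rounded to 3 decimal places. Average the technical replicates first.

28.940

Mean Ct: gene H mock-infected 24.840; gene H infected 20.285; REF mock-infected 15.885; REF infected 16.185
ΔCt(mock-infected) = 24.840 − 15.885 = 8.955
ΔCt(infected) = 20.285 − 16.185 = 4.100
ΔΔCt = 4.100 − 8.955 = -4.855
Fold change = 2^(−(-4.855)) = 2^4.855 = 28.9401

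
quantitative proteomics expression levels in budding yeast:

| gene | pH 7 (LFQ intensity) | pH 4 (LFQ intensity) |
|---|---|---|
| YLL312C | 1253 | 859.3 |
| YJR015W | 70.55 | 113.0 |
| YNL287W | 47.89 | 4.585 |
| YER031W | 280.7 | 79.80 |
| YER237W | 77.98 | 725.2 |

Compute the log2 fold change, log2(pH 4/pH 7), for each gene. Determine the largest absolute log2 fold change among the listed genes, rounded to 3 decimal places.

3.385

log2(859.3/1253) = -0.544  (YLL312C)
log2(113.0/70.55) = 0.680  (YJR015W)
log2(4.585/47.89) = -3.385  (YNL287W)
log2(79.80/280.7) = -1.815  (YER031W)
log2(725.2/77.98) = 3.217  (YER237W)
The largest magnitude belongs to YNL287W.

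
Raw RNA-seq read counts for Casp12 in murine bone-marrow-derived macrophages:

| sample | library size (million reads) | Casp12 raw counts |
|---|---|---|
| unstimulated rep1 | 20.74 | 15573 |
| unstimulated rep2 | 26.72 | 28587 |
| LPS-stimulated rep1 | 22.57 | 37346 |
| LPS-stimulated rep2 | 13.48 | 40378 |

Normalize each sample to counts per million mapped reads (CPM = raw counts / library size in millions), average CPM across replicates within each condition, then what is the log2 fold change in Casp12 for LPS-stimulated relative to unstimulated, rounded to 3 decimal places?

1.353

CPM(unstimulated rep1) = 15573 / 20.74 = 750.8679
CPM(unstimulated rep2) = 28587 / 26.72 = 1069.8728
CPM(LPS-stimulated rep1) = 37346 / 22.57 = 1654.6743
CPM(LPS-stimulated rep2) = 40378 / 13.48 = 2995.4006
mean CPM(unstimulated) = 910.3703; mean CPM(LPS-stimulated) = 2325.0375
Fold change = 2325.0375 / 910.3703 = 2.55395
log2(2.55395) = 1.3527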